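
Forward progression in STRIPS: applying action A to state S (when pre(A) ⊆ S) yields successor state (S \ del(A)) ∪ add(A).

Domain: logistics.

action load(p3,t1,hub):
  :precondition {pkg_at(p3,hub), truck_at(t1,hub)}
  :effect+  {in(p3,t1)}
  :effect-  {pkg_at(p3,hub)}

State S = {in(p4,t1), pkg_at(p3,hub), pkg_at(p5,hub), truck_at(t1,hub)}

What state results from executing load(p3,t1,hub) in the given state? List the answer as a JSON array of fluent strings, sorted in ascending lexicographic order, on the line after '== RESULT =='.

Progress:
  pre ⊆ S: {pkg_at(p3,hub), truck_at(t1,hub)} ⊆ S  — applicable
  S \ del = {in(p4,t1), pkg_at(p5,hub), truck_at(t1,hub)}
  ∪ add   = {in(p3,t1), in(p4,t1), pkg_at(p5,hub), truck_at(t1,hub)}

== RESULT ==
["in(p3,t1)", "in(p4,t1)", "pkg_at(p5,hub)", "truck_at(t1,hub)"]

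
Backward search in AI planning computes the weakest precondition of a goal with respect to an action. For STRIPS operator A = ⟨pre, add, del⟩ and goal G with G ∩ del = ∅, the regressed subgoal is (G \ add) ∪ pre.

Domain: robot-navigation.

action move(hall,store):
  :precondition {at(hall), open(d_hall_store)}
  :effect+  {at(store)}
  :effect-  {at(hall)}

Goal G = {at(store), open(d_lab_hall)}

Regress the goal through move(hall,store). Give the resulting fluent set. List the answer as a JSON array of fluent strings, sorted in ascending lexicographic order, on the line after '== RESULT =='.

Regress:
  G ∩ del = {}  (empty — regression defined)
  G \ add = {at(store), open(d_lab_hall)} \ {at(store)} = {open(d_lab_hall)}
  ∪ pre   = {open(d_lab_hall)} ∪ {at(hall), open(d_hall_store)}
          = {at(hall), open(d_hall_store), open(d_lab_hall)}

== RESULT ==
["at(hall)", "open(d_hall_store)", "open(d_lab_hall)"]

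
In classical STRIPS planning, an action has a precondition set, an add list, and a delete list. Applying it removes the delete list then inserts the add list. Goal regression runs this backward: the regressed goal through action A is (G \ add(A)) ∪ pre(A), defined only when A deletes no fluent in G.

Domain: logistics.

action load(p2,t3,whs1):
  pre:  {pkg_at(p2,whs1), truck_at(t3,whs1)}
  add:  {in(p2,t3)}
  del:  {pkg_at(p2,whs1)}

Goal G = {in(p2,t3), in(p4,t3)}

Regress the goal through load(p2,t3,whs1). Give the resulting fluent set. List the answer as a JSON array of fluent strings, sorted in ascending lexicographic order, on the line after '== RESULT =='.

Regress:
  G ∩ del = {}  (empty — regression defined)
  G \ add = {in(p2,t3), in(p4,t3)} \ {in(p2,t3)} = {in(p4,t3)}
  ∪ pre   = {in(p4,t3)} ∪ {pkg_at(p2,whs1), truck_at(t3,whs1)}
          = {in(p4,t3), pkg_at(p2,whs1), truck_at(t3,whs1)}

== RESULT ==
["in(p4,t3)", "pkg_at(p2,whs1)", "truck_at(t3,whs1)"]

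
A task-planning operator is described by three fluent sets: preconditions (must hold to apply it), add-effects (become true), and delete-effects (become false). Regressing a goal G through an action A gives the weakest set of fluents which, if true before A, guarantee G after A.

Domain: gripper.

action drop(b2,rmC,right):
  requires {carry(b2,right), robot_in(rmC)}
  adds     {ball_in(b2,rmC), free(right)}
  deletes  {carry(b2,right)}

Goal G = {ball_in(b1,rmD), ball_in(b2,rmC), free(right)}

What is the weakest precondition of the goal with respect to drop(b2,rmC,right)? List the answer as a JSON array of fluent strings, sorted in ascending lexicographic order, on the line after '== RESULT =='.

Regress:
  G ∩ del = {}  (empty — regression defined)
  G \ add = {ball_in(b1,rmD), ball_in(b2,rmC), free(right)} \ {ball_in(b2,rmC), free(right)} = {ball_in(b1,rmD)}
  ∪ pre   = {ball_in(b1,rmD)} ∪ {carry(b2,right), robot_in(rmC)}
          = {ball_in(b1,rmD), carry(b2,right), robot_in(rmC)}

== RESULT ==
["ball_in(b1,rmD)", "carry(b2,right)", "robot_in(rmC)"]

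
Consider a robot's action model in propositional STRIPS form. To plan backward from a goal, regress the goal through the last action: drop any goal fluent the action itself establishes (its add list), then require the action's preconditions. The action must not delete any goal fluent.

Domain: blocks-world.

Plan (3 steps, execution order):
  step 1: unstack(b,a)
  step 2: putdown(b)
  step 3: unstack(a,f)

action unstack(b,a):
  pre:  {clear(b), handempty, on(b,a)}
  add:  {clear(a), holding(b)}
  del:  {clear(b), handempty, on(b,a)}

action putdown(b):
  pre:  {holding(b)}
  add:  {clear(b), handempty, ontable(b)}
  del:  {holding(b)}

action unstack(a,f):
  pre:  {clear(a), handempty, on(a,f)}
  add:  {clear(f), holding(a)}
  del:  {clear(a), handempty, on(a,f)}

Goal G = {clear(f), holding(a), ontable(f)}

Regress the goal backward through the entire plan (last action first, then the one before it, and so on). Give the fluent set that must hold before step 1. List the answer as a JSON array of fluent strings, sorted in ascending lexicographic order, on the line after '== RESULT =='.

Work backward from the goal:
  through step 3 (unstack(a,f)): drop {clear(f), holding(a)}, keep {ontable(f)}, require {clear(a), handempty, on(a,f)}
    → {clear(a), handempty, on(a,f), ontable(f)}
  through step 2 (putdown(b)): drop {handempty}, keep {clear(a), on(a,f), ontable(f)}, require {holding(b)}
    → {clear(a), holding(b), on(a,f), ontable(f)}
  through step 1 (unstack(b,a)): drop {clear(a), holding(b)}, keep {on(a,f), ontable(f)}, require {clear(b), handempty, on(b,a)}
    → {clear(b), handempty, on(a,f), on(b,a), ontable(f)}

== RESULT ==
["clear(b)", "handempty", "on(a,f)", "on(b,a)", "ontable(f)"]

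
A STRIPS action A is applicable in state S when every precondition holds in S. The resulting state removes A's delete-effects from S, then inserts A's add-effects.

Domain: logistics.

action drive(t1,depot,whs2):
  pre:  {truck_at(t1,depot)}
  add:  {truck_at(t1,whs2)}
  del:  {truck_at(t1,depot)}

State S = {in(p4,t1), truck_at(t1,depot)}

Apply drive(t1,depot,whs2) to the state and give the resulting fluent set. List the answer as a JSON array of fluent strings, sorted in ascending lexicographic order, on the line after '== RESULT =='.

Progress:
  pre ⊆ S: {truck_at(t1,depot)} ⊆ S  — applicable
  S \ del = {in(p4,t1)}
  ∪ add   = {in(p4,t1), truck_at(t1,whs2)}

== RESULT ==
["in(p4,t1)", "truck_at(t1,whs2)"]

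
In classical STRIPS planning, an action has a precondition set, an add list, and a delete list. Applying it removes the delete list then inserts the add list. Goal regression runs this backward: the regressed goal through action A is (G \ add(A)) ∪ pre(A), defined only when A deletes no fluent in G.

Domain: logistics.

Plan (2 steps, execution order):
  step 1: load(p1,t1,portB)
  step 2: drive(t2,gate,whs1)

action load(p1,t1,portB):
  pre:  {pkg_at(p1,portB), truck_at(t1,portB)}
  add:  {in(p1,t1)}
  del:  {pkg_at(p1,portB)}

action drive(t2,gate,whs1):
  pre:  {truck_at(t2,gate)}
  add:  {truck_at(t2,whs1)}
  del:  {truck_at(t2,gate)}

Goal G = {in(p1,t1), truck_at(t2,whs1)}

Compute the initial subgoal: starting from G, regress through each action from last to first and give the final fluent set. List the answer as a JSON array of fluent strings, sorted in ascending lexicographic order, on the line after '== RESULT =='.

Regress step by step:
  through step 2 (drive(t2,gate,whs1)): drop {truck_at(t2,whs1)}, keep {in(p1,t1)}, require {truck_at(t2,gate)}
    → {in(p1,t1), truck_at(t2,gate)}
  through step 1 (load(p1,t1,portB)): drop {in(p1,t1)}, keep {truck_at(t2,gate)}, require {pkg_at(p1,portB), truck_at(t1,portB)}
    → {pkg_at(p1,portB), truck_at(t1,portB), truck_at(t2,gate)}

== RESULT ==
["pkg_at(p1,portB)", "truck_at(t1,portB)", "truck_at(t2,gate)"]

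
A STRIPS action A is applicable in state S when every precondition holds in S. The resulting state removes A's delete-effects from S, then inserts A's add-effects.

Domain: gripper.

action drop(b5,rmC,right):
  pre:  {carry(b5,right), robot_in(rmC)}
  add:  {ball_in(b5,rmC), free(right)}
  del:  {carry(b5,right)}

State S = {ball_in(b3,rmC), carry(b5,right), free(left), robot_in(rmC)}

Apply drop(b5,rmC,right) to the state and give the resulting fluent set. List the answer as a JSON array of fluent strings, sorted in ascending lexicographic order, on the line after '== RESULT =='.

Compute (S \ del) ∪ add:
  pre ⊆ S: {carry(b5,right), robot_in(rmC)} ⊆ S  — applicable
  S \ del = {ball_in(b3,rmC), free(left), robot_in(rmC)}
  ∪ add   = {ball_in(b3,rmC), ball_in(b5,rmC), free(left), free(right), robot_in(rmC)}

== RESULT ==
["ball_in(b3,rmC)", "ball_in(b5,rmC)", "free(left)", "free(right)", "robot_in(rmC)"]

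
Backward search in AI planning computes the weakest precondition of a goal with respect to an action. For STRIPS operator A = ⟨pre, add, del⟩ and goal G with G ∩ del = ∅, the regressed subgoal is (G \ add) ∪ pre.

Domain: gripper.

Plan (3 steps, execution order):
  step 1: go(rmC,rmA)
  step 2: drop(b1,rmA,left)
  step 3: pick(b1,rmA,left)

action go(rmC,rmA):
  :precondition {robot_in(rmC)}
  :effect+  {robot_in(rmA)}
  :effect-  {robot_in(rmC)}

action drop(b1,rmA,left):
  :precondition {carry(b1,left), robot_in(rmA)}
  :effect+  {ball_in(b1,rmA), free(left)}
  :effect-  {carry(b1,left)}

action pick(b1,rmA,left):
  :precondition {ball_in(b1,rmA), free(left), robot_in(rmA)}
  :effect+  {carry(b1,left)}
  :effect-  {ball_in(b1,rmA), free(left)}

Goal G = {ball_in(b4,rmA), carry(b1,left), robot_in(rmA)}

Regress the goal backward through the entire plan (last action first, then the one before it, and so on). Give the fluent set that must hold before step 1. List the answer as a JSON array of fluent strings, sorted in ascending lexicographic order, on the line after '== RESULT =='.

Regress step by step:
  through step 3 (pick(b1,rmA,left)): drop {carry(b1,left)}, keep {ball_in(b4,rmA), robot_in(rmA)}, require {ball_in(b1,rmA), free(left), robot_in(rmA)}
    → {ball_in(b1,rmA), ball_in(b4,rmA), free(left), robot_in(rmA)}
  through step 2 (drop(b1,rmA,left)): drop {ball_in(b1,rmA), free(left)}, keep {ball_in(b4,rmA), robot_in(rmA)}, require {carry(b1,left), robot_in(rmA)}
    → {ball_in(b4,rmA), carry(b1,left), robot_in(rmA)}
  through step 1 (go(rmC,rmA)): drop {robot_in(rmA)}, keep {ball_in(b4,rmA), carry(b1,left)}, require {robot_in(rmC)}
    → {ball_in(b4,rmA), carry(b1,left), robot_in(rmC)}

== RESULT ==
["ball_in(b4,rmA)", "carry(b1,left)", "robot_in(rmC)"]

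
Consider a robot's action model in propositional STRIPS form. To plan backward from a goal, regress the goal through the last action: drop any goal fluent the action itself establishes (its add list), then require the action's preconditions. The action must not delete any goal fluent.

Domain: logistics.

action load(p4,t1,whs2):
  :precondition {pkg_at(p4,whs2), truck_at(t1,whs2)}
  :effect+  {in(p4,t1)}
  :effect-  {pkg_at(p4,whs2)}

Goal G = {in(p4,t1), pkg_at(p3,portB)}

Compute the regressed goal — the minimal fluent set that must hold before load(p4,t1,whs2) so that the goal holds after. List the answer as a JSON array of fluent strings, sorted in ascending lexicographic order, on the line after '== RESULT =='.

Compute (G \ add) ∪ pre:
  G ∩ del = {}  (empty — regression defined)
  G \ add = {in(p4,t1), pkg_at(p3,portB)} \ {in(p4,t1)} = {pkg_at(p3,portB)}
  ∪ pre   = {pkg_at(p3,portB)} ∪ {pkg_at(p4,whs2), truck_at(t1,whs2)}
          = {pkg_at(p3,portB), pkg_at(p4,whs2), truck_at(t1,whs2)}

== RESULT ==
["pkg_at(p3,portB)", "pkg_at(p4,whs2)", "truck_at(t1,whs2)"]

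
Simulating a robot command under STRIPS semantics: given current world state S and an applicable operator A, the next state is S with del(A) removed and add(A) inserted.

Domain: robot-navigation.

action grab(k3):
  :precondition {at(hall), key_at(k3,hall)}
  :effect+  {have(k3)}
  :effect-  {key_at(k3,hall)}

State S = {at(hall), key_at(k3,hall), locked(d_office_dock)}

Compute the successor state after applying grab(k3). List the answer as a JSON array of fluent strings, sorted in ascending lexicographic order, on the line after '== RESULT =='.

Compute (S \ del) ∪ add:
  pre ⊆ S: {at(hall), key_at(k3,hall)} ⊆ S  — applicable
  S \ del = {at(hall), locked(d_office_dock)}
  ∪ add   = {at(hall), have(k3), locked(d_office_dock)}

== RESULT ==
["at(hall)", "have(k3)", "locked(d_office_dock)"]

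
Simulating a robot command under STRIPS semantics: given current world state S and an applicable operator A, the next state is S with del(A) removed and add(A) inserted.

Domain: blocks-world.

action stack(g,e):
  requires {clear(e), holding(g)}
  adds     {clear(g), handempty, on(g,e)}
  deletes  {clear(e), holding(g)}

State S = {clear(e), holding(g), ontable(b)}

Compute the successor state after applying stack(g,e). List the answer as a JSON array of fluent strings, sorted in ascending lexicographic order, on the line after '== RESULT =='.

Progress:
  pre ⊆ S: {clear(e), holding(g)} ⊆ S  — applicable
  S \ del = {ontable(b)}
  ∪ add   = {clear(g), handempty, on(g,e), ontable(b)}

== RESULT ==
["clear(g)", "handempty", "on(g,e)", "ontable(b)"]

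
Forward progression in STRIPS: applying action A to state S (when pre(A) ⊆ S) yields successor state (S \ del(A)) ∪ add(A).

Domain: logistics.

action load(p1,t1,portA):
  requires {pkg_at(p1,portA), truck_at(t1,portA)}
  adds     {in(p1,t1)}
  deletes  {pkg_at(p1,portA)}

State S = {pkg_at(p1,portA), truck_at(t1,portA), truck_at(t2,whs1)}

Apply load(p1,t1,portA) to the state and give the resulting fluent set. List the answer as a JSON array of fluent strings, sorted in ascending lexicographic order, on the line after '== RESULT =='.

Progress:
  pre ⊆ S: {pkg_at(p1,portA), truck_at(t1,portA)} ⊆ S  — applicable
  S \ del = {truck_at(t1,portA), truck_at(t2,whs1)}
  ∪ add   = {in(p1,t1), truck_at(t1,portA), truck_at(t2,whs1)}

== RESULT ==
["in(p1,t1)", "truck_at(t1,portA)", "truck_at(t2,whs1)"]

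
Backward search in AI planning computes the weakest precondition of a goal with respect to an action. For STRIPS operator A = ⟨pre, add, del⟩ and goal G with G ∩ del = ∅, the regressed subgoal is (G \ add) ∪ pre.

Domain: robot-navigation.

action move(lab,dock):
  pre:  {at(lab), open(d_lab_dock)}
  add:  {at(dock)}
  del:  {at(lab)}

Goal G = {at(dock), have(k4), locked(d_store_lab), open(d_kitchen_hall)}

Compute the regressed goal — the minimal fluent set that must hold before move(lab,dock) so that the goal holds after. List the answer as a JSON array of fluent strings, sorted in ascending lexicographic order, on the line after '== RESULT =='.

Compute (G \ add) ∪ pre:
  G ∩ del = {}  (empty — regression defined)
  G \ add = {at(dock), have(k4), locked(d_store_lab), open(d_kitchen_hall)} \ {at(dock)} = {have(k4), locked(d_store_lab), open(d_kitchen_hall)}
  ∪ pre   = {have(k4), locked(d_store_lab), open(d_kitchen_hall)} ∪ {at(lab), open(d_lab_dock)}
          = {at(lab), have(k4), locked(d_store_lab), open(d_kitchen_hall), open(d_lab_dock)}

== RESULT ==
["at(lab)", "have(k4)", "locked(d_store_lab)", "open(d_kitchen_hall)", "open(d_lab_dock)"]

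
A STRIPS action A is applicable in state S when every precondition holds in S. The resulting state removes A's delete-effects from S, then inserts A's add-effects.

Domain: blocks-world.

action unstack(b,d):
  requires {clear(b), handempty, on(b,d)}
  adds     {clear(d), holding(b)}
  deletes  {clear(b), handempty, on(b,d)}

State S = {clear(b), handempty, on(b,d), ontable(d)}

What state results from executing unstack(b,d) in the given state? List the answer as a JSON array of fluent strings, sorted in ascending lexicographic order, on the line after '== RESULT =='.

Progress:
  pre ⊆ S: {clear(b), handempty, on(b,d)} ⊆ S  — applicable
  S \ del = {ontable(d)}
  ∪ add   = {clear(d), holding(b), ontable(d)}

== RESULT ==
["clear(d)", "holding(b)", "ontable(d)"]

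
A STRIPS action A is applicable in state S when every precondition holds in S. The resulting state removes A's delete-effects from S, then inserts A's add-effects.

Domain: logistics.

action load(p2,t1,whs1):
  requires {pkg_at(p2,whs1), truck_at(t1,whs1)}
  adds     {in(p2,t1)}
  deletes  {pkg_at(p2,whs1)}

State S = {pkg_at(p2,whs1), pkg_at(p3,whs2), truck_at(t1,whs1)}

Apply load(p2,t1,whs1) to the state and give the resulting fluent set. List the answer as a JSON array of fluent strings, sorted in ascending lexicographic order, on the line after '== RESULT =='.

Progress:
  pre ⊆ S: {pkg_at(p2,whs1), truck_at(t1,whs1)} ⊆ S  — applicable
  S \ del = {pkg_at(p3,whs2), truck_at(t1,whs1)}
  ∪ add   = {in(p2,t1), pkg_at(p3,whs2), truck_at(t1,whs1)}

== RESULT ==
["in(p2,t1)", "pkg_at(p3,whs2)", "truck_at(t1,whs1)"]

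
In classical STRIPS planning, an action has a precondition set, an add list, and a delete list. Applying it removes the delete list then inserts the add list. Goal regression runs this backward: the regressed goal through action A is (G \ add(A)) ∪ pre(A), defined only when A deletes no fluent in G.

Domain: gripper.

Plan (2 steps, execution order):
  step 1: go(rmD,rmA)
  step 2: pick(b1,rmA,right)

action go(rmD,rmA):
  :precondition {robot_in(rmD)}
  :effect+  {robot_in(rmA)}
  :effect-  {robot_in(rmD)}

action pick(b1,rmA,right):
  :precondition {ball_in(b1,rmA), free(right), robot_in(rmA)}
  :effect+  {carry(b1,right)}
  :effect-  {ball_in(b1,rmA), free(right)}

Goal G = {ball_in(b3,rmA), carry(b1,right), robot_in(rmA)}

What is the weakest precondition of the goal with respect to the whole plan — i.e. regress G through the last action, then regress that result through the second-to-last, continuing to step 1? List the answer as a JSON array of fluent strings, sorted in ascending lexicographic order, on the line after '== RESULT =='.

Work backward from the goal:
  through step 2 (pick(b1,rmA,right)): drop {carry(b1,right)}, keep {ball_in(b3,rmA), robot_in(rmA)}, require {ball_in(b1,rmA), free(right), robot_in(rmA)}
    → {ball_in(b1,rmA), ball_in(b3,rmA), free(right), robot_in(rmA)}
  through step 1 (go(rmD,rmA)): drop {robot_in(rmA)}, keep {ball_in(b1,rmA), ball_in(b3,rmA), free(right)}, require {robot_in(rmD)}
    → {ball_in(b1,rmA), ball_in(b3,rmA), free(right), robot_in(rmD)}

== RESULT ==
["ball_in(b1,rmA)", "ball_in(b3,rmA)", "free(right)", "robot_in(rmD)"]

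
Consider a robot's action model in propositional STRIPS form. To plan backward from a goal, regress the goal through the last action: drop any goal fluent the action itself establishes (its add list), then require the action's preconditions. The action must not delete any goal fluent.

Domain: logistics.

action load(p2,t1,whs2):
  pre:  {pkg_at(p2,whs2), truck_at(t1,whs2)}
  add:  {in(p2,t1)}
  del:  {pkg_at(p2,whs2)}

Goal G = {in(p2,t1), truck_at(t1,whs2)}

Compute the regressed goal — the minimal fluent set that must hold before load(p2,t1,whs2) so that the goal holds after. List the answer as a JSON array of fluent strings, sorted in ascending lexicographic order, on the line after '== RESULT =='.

Compute (G \ add) ∪ pre:
  G ∩ del = {}  (empty — regression defined)
  G \ add = {in(p2,t1), truck_at(t1,whs2)} \ {in(p2,t1)} = {truck_at(t1,whs2)}
  ∪ pre   = {truck_at(t1,whs2)} ∪ {pkg_at(p2,whs2), truck_at(t1,whs2)}
          = {pkg_at(p2,whs2), truck_at(t1,whs2)}

== RESULT ==
["pkg_at(p2,whs2)", "truck_at(t1,whs2)"]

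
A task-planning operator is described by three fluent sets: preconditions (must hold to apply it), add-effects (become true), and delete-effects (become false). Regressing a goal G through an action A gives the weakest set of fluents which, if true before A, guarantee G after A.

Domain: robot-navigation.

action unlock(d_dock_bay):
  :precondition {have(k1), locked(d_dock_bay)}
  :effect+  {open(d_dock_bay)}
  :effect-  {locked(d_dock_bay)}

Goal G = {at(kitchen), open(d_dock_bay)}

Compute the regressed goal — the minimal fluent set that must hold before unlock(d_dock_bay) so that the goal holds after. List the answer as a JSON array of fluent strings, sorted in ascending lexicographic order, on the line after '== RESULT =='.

Regress:
  G ∩ del = {}  (empty — regression defined)
  G \ add = {at(kitchen), open(d_dock_bay)} \ {open(d_dock_bay)} = {at(kitchen)}
  ∪ pre   = {at(kitchen)} ∪ {have(k1), locked(d_dock_bay)}
          = {at(kitchen), have(k1), locked(d_dock_bay)}

== RESULT ==
["at(kitchen)", "have(k1)", "locked(d_dock_bay)"]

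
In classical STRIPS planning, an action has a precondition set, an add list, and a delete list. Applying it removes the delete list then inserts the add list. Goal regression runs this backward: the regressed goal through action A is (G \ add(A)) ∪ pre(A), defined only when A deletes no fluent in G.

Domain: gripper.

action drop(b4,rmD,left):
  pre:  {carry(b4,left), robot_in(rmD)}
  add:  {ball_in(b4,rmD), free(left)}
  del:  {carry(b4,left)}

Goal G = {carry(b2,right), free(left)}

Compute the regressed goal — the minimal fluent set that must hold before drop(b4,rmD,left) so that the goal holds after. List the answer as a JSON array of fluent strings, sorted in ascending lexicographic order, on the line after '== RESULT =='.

Regress:
  G ∩ del = {}  (empty — regression defined)
  G \ add = {carry(b2,right), free(left)} \ {ball_in(b4,rmD), free(left)} = {carry(b2,right)}
  ∪ pre   = {carry(b2,right)} ∪ {carry(b4,left), robot_in(rmD)}
          = {carry(b2,right), carry(b4,left), robot_in(rmD)}

== RESULT ==
["carry(b2,right)", "carry(b4,left)", "robot_in(rmD)"]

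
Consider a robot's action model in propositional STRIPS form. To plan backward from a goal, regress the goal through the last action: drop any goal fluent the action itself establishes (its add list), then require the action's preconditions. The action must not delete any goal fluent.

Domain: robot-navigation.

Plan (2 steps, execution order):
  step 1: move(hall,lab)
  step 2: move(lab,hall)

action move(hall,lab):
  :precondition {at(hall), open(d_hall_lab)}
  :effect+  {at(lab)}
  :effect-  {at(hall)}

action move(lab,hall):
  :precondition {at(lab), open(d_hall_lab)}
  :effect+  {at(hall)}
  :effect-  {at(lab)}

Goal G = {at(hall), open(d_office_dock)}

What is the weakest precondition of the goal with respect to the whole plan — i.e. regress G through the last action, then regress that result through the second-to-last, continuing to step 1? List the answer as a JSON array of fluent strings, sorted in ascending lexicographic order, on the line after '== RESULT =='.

Work backward from the goal:
  through step 2 (move(lab,hall)): drop {at(hall)}, keep {open(d_office_dock)}, require {at(lab), open(d_hall_lab)}
    → {at(lab), open(d_hall_lab), open(d_office_dock)}
  through step 1 (move(hall,lab)): drop {at(lab)}, keep {open(d_hall_lab), open(d_office_dock)}, require {at(hall), open(d_hall_lab)}
    → {at(hall), open(d_hall_lab), open(d_office_dock)}

== RESULT ==
["at(hall)", "open(d_hall_lab)", "open(d_office_dock)"]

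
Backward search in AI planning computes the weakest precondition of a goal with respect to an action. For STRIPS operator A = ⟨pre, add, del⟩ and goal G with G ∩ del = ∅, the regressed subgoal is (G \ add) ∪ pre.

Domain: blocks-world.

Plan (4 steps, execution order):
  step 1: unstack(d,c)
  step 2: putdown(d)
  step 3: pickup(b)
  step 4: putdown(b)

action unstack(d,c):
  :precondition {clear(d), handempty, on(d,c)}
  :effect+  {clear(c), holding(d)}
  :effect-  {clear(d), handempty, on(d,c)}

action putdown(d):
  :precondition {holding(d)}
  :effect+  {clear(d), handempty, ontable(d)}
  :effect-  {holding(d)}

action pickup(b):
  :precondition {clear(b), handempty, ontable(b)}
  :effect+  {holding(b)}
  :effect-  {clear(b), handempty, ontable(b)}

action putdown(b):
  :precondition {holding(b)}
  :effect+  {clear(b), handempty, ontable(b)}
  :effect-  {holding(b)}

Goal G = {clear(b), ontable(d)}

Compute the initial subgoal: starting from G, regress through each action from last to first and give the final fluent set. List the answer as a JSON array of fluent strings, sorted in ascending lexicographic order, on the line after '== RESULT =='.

Work backward from the goal:
  through step 4 (putdown(b)): drop {clear(b)}, keep {ontable(d)}, require {holding(b)}
    → {holding(b), ontable(d)}
  through step 3 (pickup(b)): drop {holding(b)}, keep {ontable(d)}, require {clear(b), handempty, ontable(b)}
    → {clear(b), handempty, ontable(b), ontable(d)}
  through step 2 (putdown(d)): drop {handempty, ontable(d)}, keep {clear(b), ontable(b)}, require {holding(d)}
    → {clear(b), holding(d), ontable(b)}
  through step 1 (unstack(d,c)): drop {holding(d)}, keep {clear(b), ontable(b)}, require {clear(d), handempty, on(d,c)}
    → {clear(b), clear(d), handempty, on(d,c), ontable(b)}

== RESULT ==
["clear(b)", "clear(d)", "handempty", "on(d,c)", "ontable(b)"]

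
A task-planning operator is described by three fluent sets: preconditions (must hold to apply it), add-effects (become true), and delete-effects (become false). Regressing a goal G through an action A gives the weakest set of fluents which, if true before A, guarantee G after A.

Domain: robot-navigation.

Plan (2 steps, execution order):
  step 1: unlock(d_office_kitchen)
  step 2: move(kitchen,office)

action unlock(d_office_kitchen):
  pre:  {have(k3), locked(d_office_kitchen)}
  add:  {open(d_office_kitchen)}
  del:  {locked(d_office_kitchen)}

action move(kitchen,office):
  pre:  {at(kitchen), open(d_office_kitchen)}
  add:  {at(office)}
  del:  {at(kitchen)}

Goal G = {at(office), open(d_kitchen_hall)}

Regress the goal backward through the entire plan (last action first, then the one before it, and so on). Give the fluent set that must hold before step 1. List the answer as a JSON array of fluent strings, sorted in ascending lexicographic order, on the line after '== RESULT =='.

Work backward from the goal:
  through step 2 (move(kitchen,office)): drop {at(office)}, keep {open(d_kitchen_hall)}, require {at(kitchen), open(d_office_kitchen)}
    → {at(kitchen), open(d_kitchen_hall), open(d_office_kitchen)}
  through step 1 (unlock(d_office_kitchen)): drop {open(d_office_kitchen)}, keep {at(kitchen), open(d_kitchen_hall)}, require {have(k3), locked(d_office_kitchen)}
    → {at(kitchen), have(k3), locked(d_office_kitchen), open(d_kitchen_hall)}

== RESULT ==
["at(kitchen)", "have(k3)", "locked(d_office_kitchen)", "open(d_kitchen_hall)"]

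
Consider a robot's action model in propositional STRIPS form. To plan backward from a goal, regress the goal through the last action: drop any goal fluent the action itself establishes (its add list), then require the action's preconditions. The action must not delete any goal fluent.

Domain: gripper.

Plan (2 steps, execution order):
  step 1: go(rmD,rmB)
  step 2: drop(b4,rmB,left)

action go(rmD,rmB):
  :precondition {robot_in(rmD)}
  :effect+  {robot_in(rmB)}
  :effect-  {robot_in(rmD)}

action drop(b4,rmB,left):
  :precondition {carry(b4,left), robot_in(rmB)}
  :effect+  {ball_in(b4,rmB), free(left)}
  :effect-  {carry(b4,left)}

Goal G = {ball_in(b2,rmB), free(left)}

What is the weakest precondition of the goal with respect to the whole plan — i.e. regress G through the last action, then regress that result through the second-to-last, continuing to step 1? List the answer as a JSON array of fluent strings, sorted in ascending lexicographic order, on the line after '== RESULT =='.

Work backward from the goal:
  through step 2 (drop(b4,rmB,left)): drop {free(left)}, keep {ball_in(b2,rmB)}, require {carry(b4,left), robot_in(rmB)}
    → {ball_in(b2,rmB), carry(b4,left), robot_in(rmB)}
  through step 1 (go(rmD,rmB)): drop {robot_in(rmB)}, keep {ball_in(b2,rmB), carry(b4,left)}, require {robot_in(rmD)}
    → {ball_in(b2,rmB), carry(b4,left), robot_in(rmD)}

== RESULT ==
["ball_in(b2,rmB)", "carry(b4,left)", "robot_in(rmD)"]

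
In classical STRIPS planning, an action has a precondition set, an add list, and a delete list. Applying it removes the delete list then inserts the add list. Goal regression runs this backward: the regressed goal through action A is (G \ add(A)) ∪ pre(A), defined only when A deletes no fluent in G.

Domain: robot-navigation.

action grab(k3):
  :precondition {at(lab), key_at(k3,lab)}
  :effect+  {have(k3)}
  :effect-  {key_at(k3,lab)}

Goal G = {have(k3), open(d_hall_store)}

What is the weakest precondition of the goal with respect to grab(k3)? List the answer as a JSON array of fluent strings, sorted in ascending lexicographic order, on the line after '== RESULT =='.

Regress:
  G ∩ del = {}  (empty — regression defined)
  G \ add = {have(k3), open(d_hall_store)} \ {have(k3)} = {open(d_hall_store)}
  ∪ pre   = {open(d_hall_store)} ∪ {at(lab), key_at(k3,lab)}
          = {at(lab), key_at(k3,lab), open(d_hall_store)}

== RESULT ==
["at(lab)", "key_at(k3,lab)", "open(d_hall_store)"]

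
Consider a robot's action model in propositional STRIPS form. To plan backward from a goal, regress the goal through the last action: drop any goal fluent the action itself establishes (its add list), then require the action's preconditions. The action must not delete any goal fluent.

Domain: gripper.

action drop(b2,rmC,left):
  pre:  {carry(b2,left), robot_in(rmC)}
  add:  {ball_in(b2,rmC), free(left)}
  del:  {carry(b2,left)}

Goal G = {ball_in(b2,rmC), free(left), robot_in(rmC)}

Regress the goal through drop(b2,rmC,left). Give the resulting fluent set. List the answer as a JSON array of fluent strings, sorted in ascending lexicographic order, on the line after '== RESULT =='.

Compute (G \ add) ∪ pre:
  G ∩ del = {}  (empty — regression defined)
  G \ add = {ball_in(b2,rmC), free(left), robot_in(rmC)} \ {ball_in(b2,rmC), free(left)} = {robot_in(rmC)}
  ∪ pre   = {robot_in(rmC)} ∪ {carry(b2,left), robot_in(rmC)}
          = {carry(b2,left), robot_in(rmC)}

== RESULT ==
["carry(b2,left)", "robot_in(rmC)"]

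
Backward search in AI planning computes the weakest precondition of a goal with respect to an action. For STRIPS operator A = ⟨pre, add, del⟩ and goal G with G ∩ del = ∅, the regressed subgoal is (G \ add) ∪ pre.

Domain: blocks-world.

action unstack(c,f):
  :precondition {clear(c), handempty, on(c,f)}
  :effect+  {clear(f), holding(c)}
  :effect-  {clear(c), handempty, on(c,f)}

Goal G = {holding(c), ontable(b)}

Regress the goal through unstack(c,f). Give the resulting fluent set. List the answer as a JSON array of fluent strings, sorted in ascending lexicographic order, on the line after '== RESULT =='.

Regress:
  G ∩ del = {}  (empty — regression defined)
  G \ add = {holding(c), ontable(b)} \ {clear(f), holding(c)} = {ontable(b)}
  ∪ pre   = {ontable(b)} ∪ {clear(c), handempty, on(c,f)}
          = {clear(c), handempty, on(c,f), ontable(b)}

== RESULT ==
["clear(c)", "handempty", "on(c,f)", "ontable(b)"]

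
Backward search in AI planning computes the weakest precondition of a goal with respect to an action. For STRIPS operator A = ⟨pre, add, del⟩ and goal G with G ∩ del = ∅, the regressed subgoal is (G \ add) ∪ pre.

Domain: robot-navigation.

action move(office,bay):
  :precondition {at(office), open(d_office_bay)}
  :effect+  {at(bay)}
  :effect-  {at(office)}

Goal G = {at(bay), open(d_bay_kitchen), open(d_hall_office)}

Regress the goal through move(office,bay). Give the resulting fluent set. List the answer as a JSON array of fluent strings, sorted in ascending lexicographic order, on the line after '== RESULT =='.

Compute (G \ add) ∪ pre:
  G ∩ del = {}  (empty — regression defined)
  G \ add = {at(bay), open(d_bay_kitchen), open(d_hall_office)} \ {at(bay)} = {open(d_bay_kitchen), open(d_hall_office)}
  ∪ pre   = {open(d_bay_kitchen), open(d_hall_office)} ∪ {at(office), open(d_office_bay)}
          = {at(office), open(d_bay_kitchen), open(d_hall_office), open(d_office_bay)}

== RESULT ==
["at(office)", "open(d_bay_kitchen)", "open(d_hall_office)", "open(d_office_bay)"]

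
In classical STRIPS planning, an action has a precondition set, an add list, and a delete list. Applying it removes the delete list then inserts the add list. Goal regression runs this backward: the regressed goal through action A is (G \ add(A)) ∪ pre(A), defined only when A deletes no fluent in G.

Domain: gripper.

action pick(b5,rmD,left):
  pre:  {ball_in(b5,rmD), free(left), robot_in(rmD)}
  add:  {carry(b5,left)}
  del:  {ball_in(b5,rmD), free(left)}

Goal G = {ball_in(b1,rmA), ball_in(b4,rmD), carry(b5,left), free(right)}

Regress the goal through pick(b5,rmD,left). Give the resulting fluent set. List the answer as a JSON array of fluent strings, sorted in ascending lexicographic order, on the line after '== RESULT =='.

Regress:
  G ∩ del = {}  (empty — regression defined)
  G \ add = {ball_in(b1,rmA), ball_in(b4,rmD), carry(b5,left), free(right)} \ {carry(b5,left)} = {ball_in(b1,rmA), ball_in(b4,rmD), free(right)}
  ∪ pre   = {ball_in(b1,rmA), ball_in(b4,rmD), free(right)} ∪ {ball_in(b5,rmD), free(left), robot_in(rmD)}
          = {ball_in(b1,rmA), ball_in(b4,rmD), ball_in(b5,rmD), free(left), free(right), robot_in(rmD)}

== RESULT ==
["ball_in(b1,rmA)", "ball_in(b4,rmD)", "ball_in(b5,rmD)", "free(left)", "free(right)", "robot_in(rmD)"]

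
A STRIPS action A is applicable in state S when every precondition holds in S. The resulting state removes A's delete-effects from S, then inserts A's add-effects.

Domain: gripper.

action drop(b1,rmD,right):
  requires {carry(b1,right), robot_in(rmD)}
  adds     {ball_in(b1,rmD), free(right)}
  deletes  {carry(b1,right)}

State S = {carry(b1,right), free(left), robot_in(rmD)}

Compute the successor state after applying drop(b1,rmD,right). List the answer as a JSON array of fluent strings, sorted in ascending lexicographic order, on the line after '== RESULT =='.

Compute (S \ del) ∪ add:
  pre ⊆ S: {carry(b1,right), robot_in(rmD)} ⊆ S  — applicable
  S \ del = {free(left), robot_in(rmD)}
  ∪ add   = {ball_in(b1,rmD), free(left), free(right), robot_in(rmD)}

== RESULT ==
["ball_in(b1,rmD)", "free(left)", "free(right)", "robot_in(rmD)"]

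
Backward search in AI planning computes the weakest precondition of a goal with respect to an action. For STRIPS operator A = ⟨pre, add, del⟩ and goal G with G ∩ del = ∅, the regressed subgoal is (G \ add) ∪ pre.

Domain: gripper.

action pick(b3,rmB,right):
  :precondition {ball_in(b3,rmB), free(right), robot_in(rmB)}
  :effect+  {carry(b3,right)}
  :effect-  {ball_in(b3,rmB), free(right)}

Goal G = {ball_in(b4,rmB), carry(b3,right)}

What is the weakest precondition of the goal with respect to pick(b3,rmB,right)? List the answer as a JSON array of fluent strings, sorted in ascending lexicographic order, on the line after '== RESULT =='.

Regress:
  G ∩ del = {}  (empty — regression defined)
  G \ add = {ball_in(b4,rmB), carry(b3,right)} \ {carry(b3,right)} = {ball_in(b4,rmB)}
  ∪ pre   = {ball_in(b4,rmB)} ∪ {ball_in(b3,rmB), free(right), robot_in(rmB)}
          = {ball_in(b3,rmB), ball_in(b4,rmB), free(right), robot_in(rmB)}

== RESULT ==
["ball_in(b3,rmB)", "ball_in(b4,rmB)", "free(right)", "robot_in(rmB)"]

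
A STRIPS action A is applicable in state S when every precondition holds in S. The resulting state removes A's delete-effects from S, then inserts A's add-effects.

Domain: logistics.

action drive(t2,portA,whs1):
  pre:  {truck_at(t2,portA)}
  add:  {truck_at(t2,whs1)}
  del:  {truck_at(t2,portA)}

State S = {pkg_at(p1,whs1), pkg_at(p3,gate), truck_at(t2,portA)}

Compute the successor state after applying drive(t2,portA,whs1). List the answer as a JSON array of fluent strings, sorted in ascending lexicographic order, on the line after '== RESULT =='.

Compute (S \ del) ∪ add:
  pre ⊆ S: {truck_at(t2,portA)} ⊆ S  — applicable
  S \ del = {pkg_at(p1,whs1), pkg_at(p3,gate)}
  ∪ add   = {pkg_at(p1,whs1), pkg_at(p3,gate), truck_at(t2,whs1)}

== RESULT ==
["pkg_at(p1,whs1)", "pkg_at(p3,gate)", "truck_at(t2,whs1)"]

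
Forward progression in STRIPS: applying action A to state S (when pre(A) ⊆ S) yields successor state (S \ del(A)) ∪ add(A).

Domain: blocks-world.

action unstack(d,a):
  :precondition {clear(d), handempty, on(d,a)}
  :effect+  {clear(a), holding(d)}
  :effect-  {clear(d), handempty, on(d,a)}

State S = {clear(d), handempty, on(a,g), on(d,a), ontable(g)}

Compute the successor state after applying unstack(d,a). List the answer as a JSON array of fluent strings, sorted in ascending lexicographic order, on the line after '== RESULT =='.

Compute (S \ del) ∪ add:
  pre ⊆ S: {clear(d), handempty, on(d,a)} ⊆ S  — applicable
  S \ del = {on(a,g), ontable(g)}
  ∪ add   = {clear(a), holding(d), on(a,g), ontable(g)}

== RESULT ==
["clear(a)", "holding(d)", "on(a,g)", "ontable(g)"]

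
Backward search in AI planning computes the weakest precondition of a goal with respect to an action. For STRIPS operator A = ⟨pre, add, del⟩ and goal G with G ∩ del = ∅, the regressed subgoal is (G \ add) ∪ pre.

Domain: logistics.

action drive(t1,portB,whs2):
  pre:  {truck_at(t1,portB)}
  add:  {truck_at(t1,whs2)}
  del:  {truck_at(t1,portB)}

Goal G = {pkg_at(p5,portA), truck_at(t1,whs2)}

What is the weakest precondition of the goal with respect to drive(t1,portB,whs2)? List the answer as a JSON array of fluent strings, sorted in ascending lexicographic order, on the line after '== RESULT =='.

Compute (G \ add) ∪ pre:
  G ∩ del = {}  (empty — regression defined)
  G \ add = {pkg_at(p5,portA), truck_at(t1,whs2)} \ {truck_at(t1,whs2)} = {pkg_at(p5,portA)}
  ∪ pre   = {pkg_at(p5,portA)} ∪ {truck_at(t1,portB)}
          = {pkg_at(p5,portA), truck_at(t1,portB)}

== RESULT ==
["pkg_at(p5,portA)", "truck_at(t1,portB)"]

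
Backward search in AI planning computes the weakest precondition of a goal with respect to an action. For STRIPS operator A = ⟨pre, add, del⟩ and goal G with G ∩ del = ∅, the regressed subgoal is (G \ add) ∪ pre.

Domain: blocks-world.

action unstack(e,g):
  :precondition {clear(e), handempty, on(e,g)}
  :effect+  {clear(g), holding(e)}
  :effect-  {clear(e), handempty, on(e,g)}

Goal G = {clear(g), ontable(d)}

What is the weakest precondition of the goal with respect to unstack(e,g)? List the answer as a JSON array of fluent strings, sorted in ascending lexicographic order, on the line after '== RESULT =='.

Regress:
  G ∩ del = {}  (empty — regression defined)
  G \ add = {clear(g), ontable(d)} \ {clear(g), holding(e)} = {ontable(d)}
  ∪ pre   = {ontable(d)} ∪ {clear(e), handempty, on(e,g)}
          = {clear(e), handempty, on(e,g), ontable(d)}

== RESULT ==
["clear(e)", "handempty", "on(e,g)", "ontable(d)"]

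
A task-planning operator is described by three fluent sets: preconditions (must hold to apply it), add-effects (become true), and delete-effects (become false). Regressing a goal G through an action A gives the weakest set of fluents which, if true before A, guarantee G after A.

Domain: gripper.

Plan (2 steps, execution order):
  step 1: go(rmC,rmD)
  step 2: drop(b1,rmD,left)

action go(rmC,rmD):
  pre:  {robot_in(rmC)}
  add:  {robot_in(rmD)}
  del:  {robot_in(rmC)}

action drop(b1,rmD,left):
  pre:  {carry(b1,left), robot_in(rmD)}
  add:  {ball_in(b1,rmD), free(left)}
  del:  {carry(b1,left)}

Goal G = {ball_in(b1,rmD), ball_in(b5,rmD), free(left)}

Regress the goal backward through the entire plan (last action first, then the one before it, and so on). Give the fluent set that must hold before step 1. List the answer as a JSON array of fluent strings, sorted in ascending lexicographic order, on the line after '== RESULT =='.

Work backward from the goal:
  through step 2 (drop(b1,rmD,left)): drop {ball_in(b1,rmD), free(left)}, keep {ball_in(b5,rmD)}, require {carry(b1,left), robot_in(rmD)}
    → {ball_in(b5,rmD), carry(b1,left), robot_in(rmD)}
  through step 1 (go(rmC,rmD)): drop {robot_in(rmD)}, keep {ball_in(b5,rmD), carry(b1,left)}, require {robot_in(rmC)}
    → {ball_in(b5,rmD), carry(b1,left), robot_in(rmC)}

== RESULT ==
["ball_in(b5,rmD)", "carry(b1,left)", "robot_in(rmC)"]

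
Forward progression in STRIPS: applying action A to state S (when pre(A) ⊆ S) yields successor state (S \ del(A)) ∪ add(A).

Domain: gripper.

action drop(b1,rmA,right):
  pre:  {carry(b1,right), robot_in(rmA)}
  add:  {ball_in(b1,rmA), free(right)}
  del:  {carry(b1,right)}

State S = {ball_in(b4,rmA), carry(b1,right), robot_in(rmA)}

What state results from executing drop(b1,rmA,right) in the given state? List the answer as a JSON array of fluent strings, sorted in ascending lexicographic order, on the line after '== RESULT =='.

Progress:
  pre ⊆ S: {carry(b1,right), robot_in(rmA)} ⊆ S  — applicable
  S \ del = {ball_in(b4,rmA), robot_in(rmA)}
  ∪ add   = {ball_in(b1,rmA), ball_in(b4,rmA), free(right), robot_in(rmA)}

== RESULT ==
["ball_in(b1,rmA)", "ball_in(b4,rmA)", "free(right)", "robot_in(rmA)"]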